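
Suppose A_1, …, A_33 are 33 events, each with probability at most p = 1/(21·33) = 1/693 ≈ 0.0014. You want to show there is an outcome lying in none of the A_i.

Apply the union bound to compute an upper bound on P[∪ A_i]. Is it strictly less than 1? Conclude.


Union bound: P[∪_{i=1}^{33} A_i] ≤ Σ_i P[A_i] ≤ 33·p = 33·(1/693) = 1/21.
Numerically: 1/21 ≈ 0.0476.
Is 1/21 < 1? YES.
Since P[∪ A_i] ≤ 1/21 < 1, the complement has P[∩ A_i^c] ≥ 1 − 1/21 = 20/21 > 0, so some outcome avoids every A_i.

33·p = 1/21 ≈ 0.0476; existence CERTIFIED by the union bound.


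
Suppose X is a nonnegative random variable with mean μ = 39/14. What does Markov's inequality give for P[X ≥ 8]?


μ = E[X] = 39/14, a = 8.
Markov: P[X ≥ 8] ≤ μ/a = (39/14)/8 = 39/112.
Numerically: ≈ 0.34821.
(Since a = 8 > μ = 2.78571, the bound 39/112 is < 1 and informative.)

P[X ≥ 8] ≤ 39/112 ≈ 0.34821.


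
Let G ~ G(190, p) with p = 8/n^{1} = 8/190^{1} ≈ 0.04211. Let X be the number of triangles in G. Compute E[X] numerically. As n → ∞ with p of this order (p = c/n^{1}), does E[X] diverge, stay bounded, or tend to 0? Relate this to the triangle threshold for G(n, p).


Number of potential triangles: C(190, 3) = 1125180.
Each occurs with probability p³ ≈ (0.04211)³ ≈ 7.464645e-05.
By linearity: E[X] = C(190, 3)·p³ ≈ 1125180 · 7.464645e-05 ≈ 83.9907.
Here α = 1, so p = 8/n is exactly at the triangle threshold p ~ 1/n. Asymptotically E[X] → c³/6 = 8³/6 = 256/3 ≈ 85.3333, a bounded constant. In this regime the triangle count is asymptotically Poisson(c³/6).

E[X] ≈ 83.9907; in regime p = Θ(1/n^{1}) E[X] stays bounded (at the triangle threshold p ~ 1/n).


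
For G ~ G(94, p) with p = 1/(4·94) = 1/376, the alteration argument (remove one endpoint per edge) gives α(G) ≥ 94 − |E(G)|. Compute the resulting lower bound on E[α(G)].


E[|E(G)|] = C(94, 2)·p = 4371 · (1/376) = 93/8.
E[α(G)] ≥ n − E[|E(G)|] = 94 − 93/8 = 659/8.
Numerically: ≈ 82.375000.
(This is only a lower bound; the true E[α(G)] may be larger.)

E[α(G)] ≥ 659/8 ≈ 82.375000.


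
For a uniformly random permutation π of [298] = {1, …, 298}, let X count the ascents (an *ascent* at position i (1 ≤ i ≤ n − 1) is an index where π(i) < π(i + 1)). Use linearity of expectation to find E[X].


Write X = Σ X_I over i = 1, …, 297, with X_I the indicator of one ascent.
There are 297 indicators.
For each fixed i, the pair (π(i), π(i+1)) is a uniformly random ordered pair of distinct values from {1, …, 298}; by symmetry P[π(i) < π(i+1)] = 1/2.
By linearity: E[X] = 297 · (1/2) = (298 − 1) · (1/2) = 297/2 ≈ 148.500.

E[X] = 297/2 = 148.500.


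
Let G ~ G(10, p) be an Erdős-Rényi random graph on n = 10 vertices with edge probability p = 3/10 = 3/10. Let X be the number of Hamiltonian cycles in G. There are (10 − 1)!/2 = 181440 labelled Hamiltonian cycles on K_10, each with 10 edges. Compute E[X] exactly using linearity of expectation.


K_10 has (10 − 1)!/2 = 181440 labelled Hamiltonian cycles.
For each such Hamiltonian cycle H, let X_H = 1 if all 10 edges of H are present in G. Then P[X_H = 1] = p^{10} = (3/10)^{10} = 59049/10000000000.
By linearity: E[X] = Σ_H E[X_H] = 181440 · p^{10} = 181440 · 59049/10000000000 = 33480783/31250000.
Numerically: E[X] ≈ 1.071.

E[X] = 181440 · (3/10)^{10} = 33480783/31250000 ≈ 1.071.


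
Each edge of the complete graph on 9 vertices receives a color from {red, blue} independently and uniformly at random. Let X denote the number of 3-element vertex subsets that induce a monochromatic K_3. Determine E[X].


Let X = Σ_S X_S over the C(9, 3) = 84 subsets S of size 3, where X_S = 1 if the K_3 on S is monochromatic.
For a fixed S, the K_3 on S has C(3, 2) = 3 edges. P[all 3 edges red] = (1/2)^3, and likewise for blue, so P[monochromatic] = 2·(1/2)^3 = 2^{1 − 3} = 1/4.
By linearity of expectation: E[X] = C(9, 3) · 2^{1 − 3} = 84 · 1/4 = 21.
Numerically: E[X] ≈ 21.000.

E[X] = C(9,3)·2^(1−C(3,2)) = 21 ≈ 21.000.


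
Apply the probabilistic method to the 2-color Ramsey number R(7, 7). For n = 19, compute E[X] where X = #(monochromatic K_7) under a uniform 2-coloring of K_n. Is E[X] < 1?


E[X] = C(19, 7) · 2^{1 − 21} = 50388 · 2^{−20} = 50388/1048576.
As a reduced fraction: E[X] = 12597/262144 ≈ 0.048054.
Is E[X] < 1? YES.
Since E[X] < 1, there exists a 2-coloring of K_{19} with no monochromatic K_7; hence R(7, 7) > 19.

E[X] = 12597/262144 ≈ 0.048054; E[X] < 1, so R(7, 7) > 19.


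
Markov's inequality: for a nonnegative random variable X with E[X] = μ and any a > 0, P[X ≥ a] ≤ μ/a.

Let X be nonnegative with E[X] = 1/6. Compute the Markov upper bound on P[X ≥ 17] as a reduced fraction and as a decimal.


μ = E[X] = 1/6, a = 17.
Markov: P[X ≥ 17] ≤ μ/a = (1/6)/17 = 1/102.
Numerically: ≈ 0.010.
(Since a = 17 > μ = 0.167, the bound 1/102 is < 1 and informative.)

P[X ≥ 17] ≤ 1/102 ≈ 0.010.


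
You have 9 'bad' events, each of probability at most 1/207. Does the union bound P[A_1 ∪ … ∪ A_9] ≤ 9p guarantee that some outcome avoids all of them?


Union bound: P[∪_{i=1}^{9} A_i] ≤ Σ_i P[A_i] ≤ 9·p = 9·(1/207) = 1/23.
Numerically: 1/23 ≈ 0.0435.
Is 1/23 < 1? YES.
Since P[∪ A_i] ≤ 1/23 < 1, the complement has P[∩ A_i^c] ≥ 1 − 1/23 = 22/23 > 0, so some outcome avoids every A_i.

9·p = 1/23 ≈ 0.0435; existence CERTIFIED by the union bound.


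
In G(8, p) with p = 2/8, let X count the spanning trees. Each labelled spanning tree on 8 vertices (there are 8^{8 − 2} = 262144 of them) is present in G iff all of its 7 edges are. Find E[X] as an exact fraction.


K_8 has 8^{8 − 2} = 262144 labelled spanning trees.
For each such spanning tree H, let X_H = 1 if all 7 edges of H are present in G. Then P[X_H = 1] = p^{7} = (1/4)^{7} = 1/16384.
Summing the indicators: E[X] = Σ_H E[X_H] = 262144 · p^{7} = 262144 · 1/16384 = 16.
Numerically: E[X] ≈ 16.

E[X] = 262144 · (1/4)^{7} = 16 ≈ 16.


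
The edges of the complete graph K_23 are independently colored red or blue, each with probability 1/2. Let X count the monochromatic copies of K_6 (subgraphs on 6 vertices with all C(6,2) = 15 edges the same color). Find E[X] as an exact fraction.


Let X = Σ_S X_S over the C(23, 6) = 100947 subsets S of size 6, where X_S = 1 if the K_6 on S is monochromatic.
For a fixed S, the K_6 on S has C(6, 2) = 15 edges. P[all 15 edges red] = (1/2)^15, and likewise for blue, so P[monochromatic] = 2·(1/2)^15 = 2^{1 − 15} = 1/16384.
By linearity: E[X] = C(23, 6) · 2^{1 − 15} = 100947 · 1/16384 = 100947/16384.
Numerically: E[X] ≈ 6.16132.

E[X] = C(23,6)·2^(1−C(6,2)) = 100947/16384 ≈ 6.16132.


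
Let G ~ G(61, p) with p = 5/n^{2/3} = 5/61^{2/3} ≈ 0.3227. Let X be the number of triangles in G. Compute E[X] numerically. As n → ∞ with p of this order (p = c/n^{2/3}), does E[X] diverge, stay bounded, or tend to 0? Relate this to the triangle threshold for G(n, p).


Number of potential triangles: C(61, 3) = 35990.
Each occurs with probability p³ ≈ (0.3227)³ ≈ 3.359312e-02.
By linearity: E[X] = C(61, 3)·p³ ≈ 35990 · 3.359312e-02 ≈ 1209.0164.
Since α = 2/3 < 1, p = c/n^{2/3} ≫ 1/n is above the triangle threshold p ~ 1/n. Asymptotically E[X] ~ (c³/6)·n^{3(1−α)} = (5³/6)·n^{1} → ∞; triangles are abundant w.h.p.

E[X] ≈ 1209.0164; in regime p = Θ(1/n^{2/3}) E[X] diverges (above the triangle threshold p ~ 1/n).


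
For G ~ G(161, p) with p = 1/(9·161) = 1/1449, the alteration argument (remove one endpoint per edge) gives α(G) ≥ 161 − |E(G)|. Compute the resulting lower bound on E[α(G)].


E[|E(G)|] = C(161, 2)·p = 12880 · (1/1449) = 80/9.
E[α(G)] ≥ n − E[|E(G)|] = 161 − 80/9 = 1369/9.
Numerically: ≈ 152.11111.
(This is only a lower bound; the true E[α(G)] may be larger.)

E[α(G)] ≥ 1369/9 ≈ 152.11111.


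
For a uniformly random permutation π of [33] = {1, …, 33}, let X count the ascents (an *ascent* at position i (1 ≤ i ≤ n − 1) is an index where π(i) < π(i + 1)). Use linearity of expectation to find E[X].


Write X = Σ X_I over i = 1, …, 32, with X_I the indicator of one ascent.
There are 32 indicators.
For each fixed i, the pair (π(i), π(i+1)) is a uniformly random ordered pair of distinct values from {1, …, 33}; by symmetry P[π(i) < π(i+1)] = 1/2.
By linearity: E[X] = 32 · (1/2) = (33 − 1) · (1/2) = 16 ≈ 16.0000.

E[X] = 16 = 16.0000.


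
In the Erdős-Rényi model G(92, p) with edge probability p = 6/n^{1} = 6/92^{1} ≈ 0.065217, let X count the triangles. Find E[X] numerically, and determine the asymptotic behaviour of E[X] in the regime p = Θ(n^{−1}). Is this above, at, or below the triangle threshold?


Number of potential triangles: C(92, 3) = 125580.
Each occurs with probability p³ ≈ (0.065217)³ ≈ 2.7738966e-04.
By linearity: E[X] = C(92, 3)·p³ ≈ 125580 · 2.7738966e-04 ≈ 34.83459.
Here α = 1, so p = 6/n is exactly at the triangle threshold p ~ 1/n. Asymptotically E[X] → c³/6 = 6³/6 = 36 ≈ 36.00000, a bounded constant. In this regime the triangle count is asymptotically Poisson(c³/6).

E[X] ≈ 34.83459; in regime p = Θ(1/n^{1}) E[X] stays bounded (at the triangle threshold p ~ 1/n).


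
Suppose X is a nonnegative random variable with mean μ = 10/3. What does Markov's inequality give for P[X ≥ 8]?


μ = E[X] = 10/3, a = 8.
Markov: P[X ≥ 8] ≤ μ/a = (10/3)/8 = 5/12.
Numerically: ≈ 0.41667.
(Since a = 8 > μ = 3.33333, the bound 5/12 is < 1 and informative.)

P[X ≥ 8] ≤ 5/12 ≈ 0.41667.


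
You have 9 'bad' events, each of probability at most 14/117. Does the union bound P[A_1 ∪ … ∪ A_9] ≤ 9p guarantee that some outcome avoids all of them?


Union bound: P[∪_{i=1}^{9} A_i] ≤ Σ_i P[A_i] ≤ 9·p = 9·(14/117) = 14/13.
Numerically: 14/13 ≈ 1.0769231.
Is 14/13 < 1? NO.
Since the bound 14/13 is ≥ 1, the union bound is uninformative here; it does NOT by itself certify existence.

9·p = 14/13 ≈ 1.0769231; existence NOT certified by the union bound.


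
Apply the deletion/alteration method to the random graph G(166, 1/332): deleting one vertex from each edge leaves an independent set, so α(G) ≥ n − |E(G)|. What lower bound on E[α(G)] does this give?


E[|E(G)|] = C(166, 2)·p = 13695 · (1/332) = 165/4.
E[α(G)] ≥ n − E[|E(G)|] = 166 − 165/4 = 499/4.
Numerically: ≈ 124.7500.
(This is only a lower bound; the true E[α(G)] may be larger.)

E[α(G)] ≥ 499/4 ≈ 124.7500.


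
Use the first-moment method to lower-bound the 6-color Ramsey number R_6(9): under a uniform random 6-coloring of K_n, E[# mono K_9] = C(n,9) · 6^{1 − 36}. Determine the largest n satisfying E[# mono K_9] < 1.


We need C(n, 9) · 6^{1 − 36} < 1, i.e. C(n, 9) < 6^{36 − 1} = 1719070799748422591028658176.
Check values of n near the boundary:
  n = 4405: C(4405, 9) = 1706862792900636302463627150; 1706862792900636302463627150 < 1719070799748422591028658176? YES
  n = 4406: C(4406, 9) = 1710356485221788389505285700; 1710356485221788389505285700 < 1719070799748422591028658176? YES
  n = 4407: C(4407, 9) = 1713856532599459170657070050; 1713856532599459170657070050 < 1719070799748422591028658176? YES
  n = 4408: C(4408, 9) = 1717362945146264156457459600; 1717362945146264156457459600 < 1719070799748422591028658176? YES
  n = 4409: C(4409, 9) = 1720875732988608787686577131; 1720875732988608787686577131 < 1719070799748422591028658176? NO
  n = 4410: C(4410, 9) = 1724394906266704102180823710; 1724394906266704102180823710 < 1719070799748422591028658176? NO
  n = 4411: C(4411, 9) = 1727920475134582415883601405; 1727920475134582415883601405 < 1719070799748422591028658176? NO
The largest n with C(n, 9) < 1719070799748422591028658176 is n = 4408 (where E[X] = 35778394690547169926197075/35813974994758803979763712 ≈ 0.999007). Hence R_6(9) > 4408, i.e. R_6(9) ≥ 4409.

Largest n = 4408; hence R_6(9) > 4408.


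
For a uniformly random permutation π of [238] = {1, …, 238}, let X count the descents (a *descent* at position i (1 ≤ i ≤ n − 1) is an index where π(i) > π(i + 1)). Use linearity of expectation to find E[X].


Write X = Σ X_I over i = 1, …, 237, with X_I the indicator of one descent.
There are 237 indicators.
For each fixed i, the pair (π(i), π(i+1)) is a uniformly random ordered pair of distinct values from {1, …, 238}; by symmetry P[π(i) > π(i+1)] = 1/2.
By linearity: E[X] = 237 · (1/2) = (238 − 1) · (1/2) = 237/2 ≈ 118.50000.

E[X] = 237/2 = 118.50000.


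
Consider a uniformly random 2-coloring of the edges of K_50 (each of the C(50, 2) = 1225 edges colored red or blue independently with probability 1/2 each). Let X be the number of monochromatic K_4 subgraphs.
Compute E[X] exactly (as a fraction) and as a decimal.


Let X = Σ_S X_S over the C(50, 4) = 230300 subsets S of size 4, where X_S = 1 if the K_4 on S is monochromatic.
For a fixed S, the K_4 on S has C(4, 2) = 6 edges. P[all 6 edges red] = (1/2)^6, and likewise for blue, so P[monochromatic] = 2·(1/2)^6 = 2^{1 − 6} = 1/32.
By linearity: E[X] = C(50, 4) · 2^{1 − 6} = 230300 · 1/32 = 57575/8.
Numerically: E[X] ≈ 7196.8750.

E[X] = C(50,4)·2^(1−C(4,2)) = 57575/8 ≈ 7196.8750.


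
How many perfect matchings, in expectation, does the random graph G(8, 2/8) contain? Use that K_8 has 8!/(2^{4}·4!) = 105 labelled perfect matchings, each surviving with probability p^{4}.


K_8 has 8!/(2^{4}·4!) = 105 labelled perfect matchings.
For each such perfect matching H, let X_H = 1 if all 4 edges of H are present in G. Then P[X_H = 1] = p^{4} = (1/4)^{4} = 1/256.
By linearity: E[X] = Σ_H E[X_H] = 105 · p^{4} = 105 · 1/256 = 105/256.
Numerically: E[X] ≈ 0.4102.

E[X] = 105 · (1/4)^{4} = 105/256 ≈ 0.4102.


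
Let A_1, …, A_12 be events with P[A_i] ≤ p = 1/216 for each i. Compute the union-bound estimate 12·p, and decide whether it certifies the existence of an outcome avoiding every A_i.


Union bound: P[∪_{i=1}^{12} A_i] ≤ Σ_i P[A_i] ≤ 12·p = 12·(1/216) = 1/18.
Numerically: 1/18 ≈ 0.0555556.
Is 1/18 < 1? YES.
Since P[∪ A_i] ≤ 1/18 < 1, the complement has P[∩ A_i^c] ≥ 1 − 1/18 = 17/18 > 0, so some outcome avoids every A_i.

12·p = 1/18 ≈ 0.0555556; existence CERTIFIED by the union bound.


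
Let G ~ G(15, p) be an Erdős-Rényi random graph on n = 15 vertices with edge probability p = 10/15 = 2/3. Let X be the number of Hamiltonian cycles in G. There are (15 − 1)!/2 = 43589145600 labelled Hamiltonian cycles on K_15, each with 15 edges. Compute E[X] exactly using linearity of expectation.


K_15 has (15 − 1)!/2 = 43589145600 labelled Hamiltonian cycles.
For each such Hamiltonian cycle H, let X_H = 1 if all 15 edges of H are present in G. Then P[X_H = 1] = p^{15} = (2/3)^{15} = 32768/14348907.
Summing the indicators: E[X] = Σ_H E[X_H] = 43589145600 · p^{15} = 43589145600 · 32768/14348907 = 5877897625600/59049.
Numerically: E[X] ≈ 9.95427e+07.

E[X] = 43589145600 · (2/3)^{15} = 5877897625600/59049 ≈ 9.95427e+07.


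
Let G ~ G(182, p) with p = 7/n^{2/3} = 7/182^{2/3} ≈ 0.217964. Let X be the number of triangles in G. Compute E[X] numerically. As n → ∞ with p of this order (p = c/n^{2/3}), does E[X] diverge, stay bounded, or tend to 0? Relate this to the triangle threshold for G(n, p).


Number of potential triangles: C(182, 3) = 988260.
Each occurs with probability p³ ≈ (0.217964)³ ≈ 1.03550296e-02.
By linearity: E[X] = C(182, 3)·p³ ≈ 988260 · 1.03550296e-02 ≈ 10233.461538.
Since α = 2/3 < 1, p = c/n^{2/3} ≫ 1/n is above the triangle threshold p ~ 1/n. Asymptotically E[X] ~ (c³/6)·n^{3(1−α)} = (7³/6)·n^{1} → ∞; triangles are abundant w.h.p.

E[X] ≈ 10233.461538; in regime p = Θ(1/n^{2/3}) E[X] diverges (above the triangle threshold p ~ 1/n).


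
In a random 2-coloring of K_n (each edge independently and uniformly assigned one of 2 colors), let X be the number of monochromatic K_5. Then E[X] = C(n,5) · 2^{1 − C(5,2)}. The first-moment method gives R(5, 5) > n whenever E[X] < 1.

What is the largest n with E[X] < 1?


We need C(n, 5) · 2^{1 − 10} < 1, i.e. C(n, 5) < 2^{10 − 1} = 512.
Check values of n near the boundary:
  n = 10: C(10, 5) = 252; 252 < 512? YES
  n = 11: C(11, 5) = 462; 462 < 512? YES
  n = 12: C(12, 5) = 792; 792 < 512? NO
  n = 13: C(13, 5) = 1287; 1287 < 512? NO
The largest n with C(n, 5) < 512 is n = 11 (where E[X] = 231/256 ≈ 0.9023438). Hence R(5, 5) > 11, i.e. R(5, 5) ≥ 12.

Largest n = 11; hence R(5, 5) > 11.


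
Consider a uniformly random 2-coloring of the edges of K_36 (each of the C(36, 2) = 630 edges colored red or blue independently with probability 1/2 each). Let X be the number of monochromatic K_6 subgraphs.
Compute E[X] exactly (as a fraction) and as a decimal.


Let X = Σ_S X_S over the C(36, 6) = 1947792 subsets S of size 6, where X_S = 1 if the K_6 on S is monochromatic.
For a fixed S, the K_6 on S has C(6, 2) = 15 edges. P[all 15 edges red] = (1/2)^15, and likewise for blue, so P[monochromatic] = 2·(1/2)^15 = 2^{1 − 15} = 1/16384.
By linearity: E[X] = C(36, 6) · 2^{1 − 15} = 1947792 · 1/16384 = 121737/1024.
Numerically: E[X] ≈ 118.883789.

E[X] = C(36,6)·2^(1−C(6,2)) = 121737/1024 ≈ 118.883789.


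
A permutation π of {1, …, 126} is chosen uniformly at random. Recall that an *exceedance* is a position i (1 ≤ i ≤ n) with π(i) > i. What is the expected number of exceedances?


Write X = Σ_{i=1}^{126} X_i, where X_i = 1_{π(i) > i}.
For each fixed i, π(i) is uniform over {1, …, 126} (marginal of a uniform permutation), so P[π(i) > i] = (n − i)/n. Summing: Σ_{i=1}^{126} (n − i)/n = (0 + 1 + … + 125)/126 = 126(126 − 1)/(2·126) = (126 − 1)/2.
Hence E[X] = Σ_{i=1}^{126} (126 − i)/126 = 125/2 ≈ 62.500000.

E[X] = 125/2 = 62.500000.


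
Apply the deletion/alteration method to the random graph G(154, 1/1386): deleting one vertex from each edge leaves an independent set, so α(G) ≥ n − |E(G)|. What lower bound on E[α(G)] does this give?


E[|E(G)|] = C(154, 2)·p = 11781 · (1/1386) = 17/2.
E[α(G)] ≥ n − E[|E(G)|] = 154 − 17/2 = 291/2.
Numerically: ≈ 145.500.
(This is only a lower bound; the true E[α(G)] may be larger.)

E[α(G)] ≥ 291/2 ≈ 145.500.


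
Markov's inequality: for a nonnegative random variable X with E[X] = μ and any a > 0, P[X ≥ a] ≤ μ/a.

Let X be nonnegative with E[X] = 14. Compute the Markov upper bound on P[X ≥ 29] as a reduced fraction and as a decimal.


μ = E[X] = 14, a = 29.
Markov: P[X ≥ 29] ≤ μ/a = (14)/29 = 14/29.
Numerically: ≈ 0.482759.
(Since a = 29 > μ = 14.000000, the bound 14/29 is < 1 and informative.)

P[X ≥ 29] ≤ 14/29 ≈ 0.482759.


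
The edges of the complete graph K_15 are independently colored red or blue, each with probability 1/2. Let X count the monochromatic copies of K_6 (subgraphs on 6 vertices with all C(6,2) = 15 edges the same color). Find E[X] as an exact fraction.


Let X = Σ_S X_S over the C(15, 6) = 5005 subsets S of size 6, where X_S = 1 if the K_6 on S is monochromatic.
For a fixed S, the K_6 on S has C(6, 2) = 15 edges. P[all 15 edges red] = (1/2)^15, and likewise for blue, so P[monochromatic] = 2·(1/2)^15 = 2^{1 − 15} = 1/16384.
By linearity of expectation: E[X] = C(15, 6) · 2^{1 − 15} = 5005 · 1/16384 = 5005/16384.
Numerically: E[X] ≈ 0.30548.

E[X] = C(15,6)·2^(1−C(6,2)) = 5005/16384 ≈ 0.30548.


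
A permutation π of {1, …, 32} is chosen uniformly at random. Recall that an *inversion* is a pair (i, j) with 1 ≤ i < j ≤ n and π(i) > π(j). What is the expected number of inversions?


Write X = Σ X_I over the C(32, 2) = 496 pairs i < j, with X_I the indicator of one inversion.
There are 496 indicators.
For each fixed pair i < j, the values π(i) and π(j) are two distinct elements of {1, …, 32} in uniformly random order; by symmetry P[π(i) > π(j)] = 1/2.
By linearity: E[X] = 496 · (1/2) = C(32, 2) · (1/2) = 496/2 = 248 ≈ 248.0000.

E[X] = 248 = 248.0000.


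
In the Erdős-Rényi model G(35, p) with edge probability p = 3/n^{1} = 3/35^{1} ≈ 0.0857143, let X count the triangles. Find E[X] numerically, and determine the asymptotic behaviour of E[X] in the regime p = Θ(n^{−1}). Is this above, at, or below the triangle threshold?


Number of potential triangles: C(35, 3) = 6545.
Each occurs with probability p³ ≈ (0.0857143)³ ≈ 6.29737609e-04.
By linearity: E[X] = C(35, 3)·p³ ≈ 6545 · 6.29737609e-04 ≈ 4.121633.
Here α = 1, so p = 3/n is exactly at the triangle threshold p ~ 1/n. Asymptotically E[X] → c³/6 = 3³/6 = 9/2 ≈ 4.500000, a bounded constant. In this regime the triangle count is asymptotically Poisson(c³/6).

E[X] ≈ 4.121633; in regime p = Θ(1/n^{1}) E[X] stays bounded (at the triangle threshold p ~ 1/n).


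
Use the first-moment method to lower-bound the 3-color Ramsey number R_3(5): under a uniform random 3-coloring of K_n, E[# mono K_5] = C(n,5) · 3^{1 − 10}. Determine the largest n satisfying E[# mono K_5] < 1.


We need C(n, 5) · 3^{1 − 10} < 1, i.e. C(n, 5) < 3^{10 − 1} = 19683.
Check values of n near the boundary:
  n = 17: C(17, 5) = 6188; 6188 < 19683? YES
  n = 18: C(18, 5) = 8568; 8568 < 19683? YES
  n = 19: C(19, 5) = 11628; 11628 < 19683? YES
  n = 20: C(20, 5) = 15504; 15504 < 19683? YES
  n = 21: C(21, 5) = 20349; 20349 < 19683? NO
The largest n with C(n, 5) < 19683 is n = 20 (where E[X] = 5168/6561 ≈ 0.788). Hence R_3(5) > 20, i.e. R_3(5) ≥ 21.

Largest n = 20; hence R_3(5) > 20.


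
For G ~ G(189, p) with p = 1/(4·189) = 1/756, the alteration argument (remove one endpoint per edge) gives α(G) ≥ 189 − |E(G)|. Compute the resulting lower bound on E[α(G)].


E[|E(G)|] = C(189, 2)·p = 17766 · (1/756) = 47/2.
E[α(G)] ≥ n − E[|E(G)|] = 189 − 47/2 = 331/2.
Numerically: ≈ 165.500000.
(This is only a lower bound; the true E[α(G)] may be larger.)

E[α(G)] ≥ 331/2 ≈ 165.500000.


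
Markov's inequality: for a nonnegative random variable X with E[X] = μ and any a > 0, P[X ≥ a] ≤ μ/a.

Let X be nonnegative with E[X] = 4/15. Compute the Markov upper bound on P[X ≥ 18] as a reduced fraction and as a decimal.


μ = E[X] = 4/15, a = 18.
Markov: P[X ≥ 18] ≤ μ/a = (4/15)/18 = 2/135.
Numerically: ≈ 0.014815.
(Since a = 18 > μ = 0.266667, the bound 2/135 is < 1 and informative.)

P[X ≥ 18] ≤ 2/135 ≈ 0.014815.


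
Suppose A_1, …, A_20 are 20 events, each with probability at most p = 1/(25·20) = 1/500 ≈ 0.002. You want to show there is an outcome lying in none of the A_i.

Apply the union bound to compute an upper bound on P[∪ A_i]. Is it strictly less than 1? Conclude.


Union bound: P[∪_{i=1}^{20} A_i] ≤ Σ_i P[A_i] ≤ 20·p = 20·(1/500) = 1/25.
Numerically: 1/25 ≈ 0.040.
Is 1/25 < 1? YES.
Since P[∪ A_i] ≤ 1/25 < 1, the complement has P[∩ A_i^c] ≥ 1 − 1/25 = 24/25 > 0, so some outcome avoids every A_i.

20·p = 1/25 ≈ 0.040; existence CERTIFIED by the union bound.


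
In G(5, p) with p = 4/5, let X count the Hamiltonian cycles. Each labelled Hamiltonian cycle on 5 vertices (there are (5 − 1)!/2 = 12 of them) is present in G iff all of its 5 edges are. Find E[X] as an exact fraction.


K_5 has (5 − 1)!/2 = 12 labelled Hamiltonian cycles.
For each such Hamiltonian cycle H, let X_H = 1 if all 5 edges of H are present in G. Then P[X_H = 1] = p^{5} = (4/5)^{5} = 1024/3125.
By linearity of expectation: E[X] = Σ_H E[X_H] = 12 · p^{5} = 12 · 1024/3125 = 12288/3125.
Numerically: E[X] ≈ 3.93216.

E[X] = 12 · (4/5)^{5} = 12288/3125 ≈ 3.93216.


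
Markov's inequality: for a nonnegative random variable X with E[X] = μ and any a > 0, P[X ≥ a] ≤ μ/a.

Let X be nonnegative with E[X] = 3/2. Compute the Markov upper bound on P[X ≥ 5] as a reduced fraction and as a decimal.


μ = E[X] = 3/2, a = 5.
Markov: P[X ≥ 5] ≤ μ/a = (3/2)/5 = 3/10.
Numerically: ≈ 0.30000.
(Since a = 5 > μ = 1.50000, the bound 3/10 is < 1 and informative.)

P[X ≥ 5] ≤ 3/10 ≈ 0.30000.


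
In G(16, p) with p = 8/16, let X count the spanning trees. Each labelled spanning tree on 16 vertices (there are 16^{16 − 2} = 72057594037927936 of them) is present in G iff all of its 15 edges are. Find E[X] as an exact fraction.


K_16 has 16^{16 − 2} = 72057594037927936 labelled spanning trees.
For each such spanning tree H, let X_H = 1 if all 15 edges of H are present in G. Then P[X_H = 1] = p^{15} = (1/2)^{15} = 1/32768.
Summing the indicators: E[X] = Σ_H E[X_H] = 72057594037927936 · p^{15} = 72057594037927936 · 1/32768 = 2199023255552.
Numerically: E[X] ≈ 2.2e+12.

E[X] = 72057594037927936 · (1/2)^{15} = 2199023255552 ≈ 2.2e+12.


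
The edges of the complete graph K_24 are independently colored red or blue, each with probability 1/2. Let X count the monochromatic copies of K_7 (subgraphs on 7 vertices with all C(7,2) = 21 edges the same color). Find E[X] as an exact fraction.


Let X = Σ_S X_S over the C(24, 7) = 346104 subsets S of size 7, where X_S = 1 if the K_7 on S is monochromatic.
For a fixed S, the K_7 on S has C(7, 2) = 21 edges. P[all 21 edges red] = (1/2)^21, and likewise for blue, so P[monochromatic] = 2·(1/2)^21 = 2^{1 − 21} = 1/1048576.
Summing: E[X] = C(24, 7) · 2^{1 − 21} = 346104 · 1/1048576 = 43263/131072.
Numerically: E[X] ≈ 0.330.

E[X] = C(24,7)·2^(1−C(7,2)) = 43263/131072 ≈ 0.330.


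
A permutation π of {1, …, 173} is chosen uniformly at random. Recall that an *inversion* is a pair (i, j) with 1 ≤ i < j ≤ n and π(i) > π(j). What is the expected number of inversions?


Write X = Σ X_I over the C(173, 2) = 14878 pairs i < j, with X_I the indicator of one inversion.
There are 14878 indicators.
For each fixed pair i < j, the values π(i) and π(j) are two distinct elements of {1, …, 173} in uniformly random order; by symmetry P[π(i) > π(j)] = 1/2.
By linearity: E[X] = 14878 · (1/2) = C(173, 2) · (1/2) = 14878/2 = 7439 ≈ 7439.0000.

E[X] = 7439 = 7439.0000.


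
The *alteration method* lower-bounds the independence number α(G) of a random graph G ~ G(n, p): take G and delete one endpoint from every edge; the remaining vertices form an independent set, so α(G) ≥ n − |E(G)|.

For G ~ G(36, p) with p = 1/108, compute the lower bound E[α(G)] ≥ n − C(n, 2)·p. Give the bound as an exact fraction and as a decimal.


E[|E(G)|] = C(36, 2)·p = 630 · (1/108) = 35/6.
E[α(G)] ≥ n − E[|E(G)|] = 36 − 35/6 = 181/6.
Numerically: ≈ 30.167.
(This is only a lower bound; the true E[α(G)] may be larger.)

E[α(G)] ≥ 181/6 ≈ 30.167.


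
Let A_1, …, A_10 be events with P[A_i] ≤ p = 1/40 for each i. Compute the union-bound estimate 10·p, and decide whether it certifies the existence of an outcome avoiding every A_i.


Union bound: P[∪_{i=1}^{10} A_i] ≤ Σ_i P[A_i] ≤ 10·p = 10·(1/40) = 1/4.
Numerically: 1/4 ≈ 0.2500.
Is 1/4 < 1? YES.
Since P[∪ A_i] ≤ 1/4 < 1, the complement has P[∩ A_i^c] ≥ 1 − 1/4 = 3/4 > 0, so some outcome avoids every A_i.

10·p = 1/4 ≈ 0.2500; existence CERTIFIED by the union bound.


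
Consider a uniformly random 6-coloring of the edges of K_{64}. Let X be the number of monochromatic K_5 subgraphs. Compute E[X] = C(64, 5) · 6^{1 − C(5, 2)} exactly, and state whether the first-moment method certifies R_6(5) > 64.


E[X] = C(64, 5) · 6^{1 − 10} = 7624512 · 6^{−9} = 7624512/10077696.
As a reduced fraction: E[X] = 13237/17496 ≈ 0.7566.
Is E[X] < 1? YES.
Since E[X] < 1, there exists a 6-coloring of K_{64} with no monochromatic K_5; hence R_6(5) > 64.

E[X] = 13237/17496 ≈ 0.7566; E[X] < 1, so R_6(5) > 64.


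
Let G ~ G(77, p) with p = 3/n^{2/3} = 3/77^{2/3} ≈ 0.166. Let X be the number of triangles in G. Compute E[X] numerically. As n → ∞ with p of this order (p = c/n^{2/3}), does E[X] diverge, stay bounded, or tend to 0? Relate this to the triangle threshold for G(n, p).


Number of potential triangles: C(77, 3) = 73150.
Each occurs with probability p³ ≈ (0.166)³ ≈ 4.55389e-03.
By linearity: E[X] = C(77, 3)·p³ ≈ 73150 · 4.55389e-03 ≈ 333.117.
Since α = 2/3 < 1, p = c/n^{2/3} ≫ 1/n is above the triangle threshold p ~ 1/n. Asymptotically E[X] ~ (c³/6)·n^{3(1−α)} = (3³/6)·n^{1} → ∞; triangles are abundant w.h.p.

E[X] ≈ 333.117; in regime p = Θ(1/n^{2/3}) E[X] diverges (above the triangle threshold p ~ 1/n).


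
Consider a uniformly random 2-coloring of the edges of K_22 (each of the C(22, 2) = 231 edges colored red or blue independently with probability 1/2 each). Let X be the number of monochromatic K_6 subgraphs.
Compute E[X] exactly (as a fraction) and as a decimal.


Let X = Σ_S X_S over the C(22, 6) = 74613 subsets S of size 6, where X_S = 1 if the K_6 on S is monochromatic.
For a fixed S, the K_6 on S has C(6, 2) = 15 edges. P[all 15 edges red] = (1/2)^15, and likewise for blue, so P[monochromatic] = 2·(1/2)^15 = 2^{1 − 15} = 1/16384.
By linearity: E[X] = C(22, 6) · 2^{1 − 15} = 74613 · 1/16384 = 74613/16384.
Numerically: E[X] ≈ 4.554016.

E[X] = C(22,6)·2^(1−C(6,2)) = 74613/16384 ≈ 4.554016.


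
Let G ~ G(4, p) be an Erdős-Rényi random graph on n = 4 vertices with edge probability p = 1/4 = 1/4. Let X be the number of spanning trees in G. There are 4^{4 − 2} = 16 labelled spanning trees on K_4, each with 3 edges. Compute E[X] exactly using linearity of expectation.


K_4 has 4^{4 − 2} = 16 labelled spanning trees.
For each such spanning tree H, let X_H = 1 if all 3 edges of H are present in G. Then P[X_H = 1] = p^{3} = (1/4)^{3} = 1/64.
By linearity of expectation: E[X] = Σ_H E[X_H] = 16 · p^{3} = 16 · 1/64 = 1/4.
Numerically: E[X] ≈ 0.25.

E[X] = 16 · (1/4)^{3} = 1/4 ≈ 0.25.


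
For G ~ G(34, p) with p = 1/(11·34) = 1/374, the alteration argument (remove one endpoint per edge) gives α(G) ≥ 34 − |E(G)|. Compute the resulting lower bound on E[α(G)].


E[|E(G)|] = C(34, 2)·p = 561 · (1/374) = 3/2.
E[α(G)] ≥ n − E[|E(G)|] = 34 − 3/2 = 65/2.
Numerically: ≈ 32.500000.
(This is only a lower bound; the true E[α(G)] may be larger.)

E[α(G)] ≥ 65/2 ≈ 32.500000.


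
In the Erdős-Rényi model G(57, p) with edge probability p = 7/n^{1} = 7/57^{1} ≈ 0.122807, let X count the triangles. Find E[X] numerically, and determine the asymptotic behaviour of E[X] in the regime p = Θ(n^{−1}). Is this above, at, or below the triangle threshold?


Number of potential triangles: C(57, 3) = 29260.
Each occurs with probability p³ ≈ (0.122807)³ ≈ 1.85212184e-03.
By linearity: E[X] = C(57, 3)·p³ ≈ 29260 · 1.85212184e-03 ≈ 54.193085.
Here α = 1, so p = 7/n is exactly at the triangle threshold p ~ 1/n. Asymptotically E[X] → c³/6 = 7³/6 = 343/6 ≈ 57.166667, a bounded constant. In this regime the triangle count is asymptotically Poisson(c³/6).

E[X] ≈ 54.193085; in regime p = Θ(1/n^{1}) E[X] stays bounded (at the triangle threshold p ~ 1/n).


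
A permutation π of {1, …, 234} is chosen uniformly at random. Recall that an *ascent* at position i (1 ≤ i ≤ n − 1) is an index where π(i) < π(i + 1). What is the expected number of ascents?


Write X = Σ X_I over i = 1, …, 233, with X_I the indicator of one ascent.
There are 233 indicators.
For each fixed i, the pair (π(i), π(i+1)) is a uniformly random ordered pair of distinct values from {1, …, 234}; by symmetry P[π(i) < π(i+1)] = 1/2.
By linearity: E[X] = 233 · (1/2) = (234 − 1) · (1/2) = 233/2 ≈ 116.500000.

E[X] = 233/2 = 116.500000.


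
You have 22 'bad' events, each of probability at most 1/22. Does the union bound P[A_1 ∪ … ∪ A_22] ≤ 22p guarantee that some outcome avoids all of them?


Union bound: P[∪_{i=1}^{22} A_i] ≤ Σ_i P[A_i] ≤ 22·p = 22·(1/22) = 1.
Numerically: 1 ≈ 1.0000000.
Is 1 < 1? NO.
Since the bound 1 is ≥ 1, the union bound is uninformative here; it does NOT by itself certify existence.

22·p = 1 ≈ 1.0000000; existence NOT certified by the union bound.


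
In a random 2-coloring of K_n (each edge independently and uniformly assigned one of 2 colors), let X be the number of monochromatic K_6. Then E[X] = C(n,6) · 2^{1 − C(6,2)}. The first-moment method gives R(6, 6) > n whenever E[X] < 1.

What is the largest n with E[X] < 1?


We need C(n, 6) · 2^{1 − 15} < 1, i.e. C(n, 6) < 2^{15 − 1} = 16384.
Check values of n near the boundary:
  n = 13: C(13, 6) = 1716; 1716 < 16384? YES
  n = 14: C(14, 6) = 3003; 3003 < 16384? YES
  n = 15: C(15, 6) = 5005; 5005 < 16384? YES
  n = 16: C(16, 6) = 8008; 8008 < 16384? YES
  n = 17: C(17, 6) = 12376; 12376 < 16384? YES
  n = 18: C(18, 6) = 18564; 18564 < 16384? NO
The largest n with C(n, 6) < 16384 is n = 17 (where E[X] = 1547/2048 ≈ 0.75537). Hence R(6, 6) > 17, i.e. R(6, 6) ≥ 18.

Largest n = 17; hence R(6, 6) > 17.


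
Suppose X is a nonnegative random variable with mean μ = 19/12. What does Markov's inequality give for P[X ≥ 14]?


μ = E[X] = 19/12, a = 14.
Markov: P[X ≥ 14] ≤ μ/a = (19/12)/14 = 19/168.
Numerically: ≈ 0.11310.
(Since a = 14 > μ = 1.58333, the bound 19/168 is < 1 and informative.)

P[X ≥ 14] ≤ 19/168 ≈ 0.11310.


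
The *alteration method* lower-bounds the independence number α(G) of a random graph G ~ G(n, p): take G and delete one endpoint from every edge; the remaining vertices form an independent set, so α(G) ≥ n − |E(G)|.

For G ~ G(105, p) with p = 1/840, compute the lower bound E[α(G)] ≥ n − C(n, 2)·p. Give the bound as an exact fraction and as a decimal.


E[|E(G)|] = C(105, 2)·p = 5460 · (1/840) = 13/2.
E[α(G)] ≥ n − E[|E(G)|] = 105 − 13/2 = 197/2.
Numerically: ≈ 98.500000.
(This is only a lower bound; the true E[α(G)] may be larger.)

E[α(G)] ≥ 197/2 ≈ 98.500000.


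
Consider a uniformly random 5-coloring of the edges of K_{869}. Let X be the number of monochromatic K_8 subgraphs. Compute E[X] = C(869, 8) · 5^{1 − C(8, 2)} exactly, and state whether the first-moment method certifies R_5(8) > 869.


E[X] = C(869, 8) · 5^{1 − 28} = 7809152053901931612 · 5^{−27} = 7809152053901931612/7450580596923828125.
As a reduced fraction: E[X] = 7809152053901931612/7450580596923828125 ≈ 1.048.
Is E[X] < 1? NO.
Since E[X] ≥ 1, the first-moment bound is inconclusive at n = 869; it does NOT by itself certify R_5(8) > 869.

E[X] = 7809152053901931612/7450580596923828125 ≈ 1.048; E[X] ≥ 1; first-moment method inconclusive here.


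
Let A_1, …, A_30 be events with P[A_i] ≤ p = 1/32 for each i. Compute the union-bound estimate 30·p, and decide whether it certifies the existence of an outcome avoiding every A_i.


Union bound: P[∪_{i=1}^{30} A_i] ≤ Σ_i P[A_i] ≤ 30·p = 30·(1/32) = 15/16.
Numerically: 15/16 ≈ 0.937500.
Is 15/16 < 1? YES.
Since P[∪ A_i] ≤ 15/16 < 1, the complement has P[∩ A_i^c] ≥ 1 − 15/16 = 1/16 > 0, so some outcome avoids every A_i.

30·p = 15/16 ≈ 0.937500; existence CERTIFIED by the union bound.


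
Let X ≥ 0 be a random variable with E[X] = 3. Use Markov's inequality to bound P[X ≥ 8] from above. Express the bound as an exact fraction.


μ = E[X] = 3, a = 8.
Markov: P[X ≥ 8] ≤ μ/a = (3)/8 = 3/8.
Numerically: ≈ 0.3750.
(Since a = 8 > μ = 3.0000, the bound 3/8 is < 1 and informative.)

P[X ≥ 8] ≤ 3/8 ≈ 0.3750.


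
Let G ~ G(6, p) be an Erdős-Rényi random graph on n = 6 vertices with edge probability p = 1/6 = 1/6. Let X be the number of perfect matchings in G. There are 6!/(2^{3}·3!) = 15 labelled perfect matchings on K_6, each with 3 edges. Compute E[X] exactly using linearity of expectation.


K_6 has 6!/(2^{3}·3!) = 15 labelled perfect matchings.
For each such perfect matching H, let X_H = 1 if all 3 edges of H are present in G. Then P[X_H = 1] = p^{3} = (1/6)^{3} = 1/216.
By linearity of expectation: E[X] = Σ_H E[X_H] = 15 · p^{3} = 15 · 1/216 = 5/72.
Numerically: E[X] ≈ 0.0694444.

E[X] = 15 · (1/6)^{3} = 5/72 ≈ 0.0694444.


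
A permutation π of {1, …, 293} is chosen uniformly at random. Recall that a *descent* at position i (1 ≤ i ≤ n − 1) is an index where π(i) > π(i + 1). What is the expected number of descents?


Write X = Σ X_I over i = 1, …, 292, with X_I the indicator of one descent.
There are 292 indicators.
For each fixed i, the pair (π(i), π(i+1)) is a uniformly random ordered pair of distinct values from {1, …, 293}; by symmetry P[π(i) > π(i+1)] = 1/2.
By linearity: E[X] = 292 · (1/2) = (293 − 1) · (1/2) = 146 ≈ 146.0000.

E[X] = 146 = 146.0000.


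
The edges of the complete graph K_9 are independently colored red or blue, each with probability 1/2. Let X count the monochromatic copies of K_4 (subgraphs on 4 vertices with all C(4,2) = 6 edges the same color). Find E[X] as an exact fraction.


Let X = Σ_S X_S over the C(9, 4) = 126 subsets S of size 4, where X_S = 1 if the K_4 on S is monochromatic.
For a fixed S, the K_4 on S has C(4, 2) = 6 edges. P[all 6 edges red] = (1/2)^6, and likewise for blue, so P[monochromatic] = 2·(1/2)^6 = 2^{1 − 6} = 1/32.
By linearity: E[X] = C(9, 4) · 2^{1 − 6} = 126 · 1/32 = 63/16.
Numerically: E[X] ≈ 3.93750.

E[X] = C(9,4)·2^(1−C(4,2)) = 63/16 ≈ 3.93750.


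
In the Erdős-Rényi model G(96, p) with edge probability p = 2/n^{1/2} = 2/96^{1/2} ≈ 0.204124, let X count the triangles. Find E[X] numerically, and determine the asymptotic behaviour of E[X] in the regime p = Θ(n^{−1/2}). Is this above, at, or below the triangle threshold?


Number of potential triangles: C(96, 3) = 142880.
Each occurs with probability p³ ≈ (0.204124)³ ≈ 8.50517272e-03.
By linearity: E[X] = C(96, 3)·p³ ≈ 142880 · 8.50517272e-03 ≈ 1215.219078.
Since α = 1/2 < 1, p = c/n^{1/2} ≫ 1/n is above the triangle threshold p ~ 1/n. Asymptotically E[X] ~ (c³/6)·n^{3(1−α)} = (2³/6)·n^{1.5} → ∞; triangles are abundant w.h.p.

E[X] ≈ 1215.219078; in regime p = Θ(1/n^{1/2}) E[X] diverges (above the triangle threshold p ~ 1/n).


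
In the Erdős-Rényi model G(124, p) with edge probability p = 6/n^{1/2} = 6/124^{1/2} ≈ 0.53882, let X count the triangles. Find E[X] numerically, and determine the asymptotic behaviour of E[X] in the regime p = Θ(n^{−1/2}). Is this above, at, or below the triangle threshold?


Number of potential triangles: C(124, 3) = 310124.
Each occurs with probability p³ ≈ (0.53882)³ ≈ 1.5643042e-01.
By linearity: E[X] = C(124, 3)·p³ ≈ 310124 · 1.5643042e-01 ≈ 48512.82892.
Since α = 1/2 < 1, p = c/n^{1/2} ≫ 1/n is above the triangle threshold p ~ 1/n. Asymptotically E[X] ~ (c³/6)·n^{3(1−α)} = (6³/6)·n^{1.5} → ∞; triangles are abundant w.h.p.

E[X] ≈ 48512.82892; in regime p = Θ(1/n^{1/2}) E[X] diverges (above the triangle threshold p ~ 1/n).


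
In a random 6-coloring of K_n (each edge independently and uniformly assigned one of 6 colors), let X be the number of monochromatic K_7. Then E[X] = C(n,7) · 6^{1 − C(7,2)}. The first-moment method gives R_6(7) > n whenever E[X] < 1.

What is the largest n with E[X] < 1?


We need C(n, 7) · 6^{1 − 21} < 1, i.e. C(n, 7) < 6^{21 − 1} = 3656158440062976.
Check values of n near the boundary:
  n = 563: C(563, 7) = 3426622515769596; 3426622515769596 < 3656158440062976? YES
  n = 564: C(564, 7) = 3469685994423792; 3469685994423792 < 3656158440062976? YES
  n = 565: C(565, 7) = 3513212521235560; 3513212521235560 < 3656158440062976? YES
  n = 566: C(566, 7) = 3557206237959440; 3557206237959440 < 3656158440062976? YES
  n = 567: C(567, 7) = 3601671315933933; 3601671315933933 < 3656158440062976? YES
  n = 568: C(568, 7) = 3646611956239704; 3646611956239704 < 3656158440062976? YES
  n = 569: C(569, 7) = 3692032389858348; 3692032389858348 < 3656158440062976? NO
The largest n with C(n, 7) < 3656158440062976 is n = 568 (where E[X] = 16882462760369/16926659444736 ≈ 0.997389). Hence R_6(7) > 568, i.e. R_6(7) ≥ 569.

Largest n = 568; hence R_6(7) > 568.


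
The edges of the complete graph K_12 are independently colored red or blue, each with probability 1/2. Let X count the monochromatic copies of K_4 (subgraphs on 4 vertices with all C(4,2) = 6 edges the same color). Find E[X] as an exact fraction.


Let X = Σ_S X_S over the C(12, 4) = 495 subsets S of size 4, where X_S = 1 if the K_4 on S is monochromatic.
For a fixed S, the K_4 on S has C(4, 2) = 6 edges. P[all 6 edges red] = (1/2)^6, and likewise for blue, so P[monochromatic] = 2·(1/2)^6 = 2^{1 − 6} = 1/32.
By linearity: E[X] = C(12, 4) · 2^{1 − 6} = 495 · 1/32 = 495/32.
Numerically: E[X] ≈ 15.46875.

E[X] = C(12,4)·2^(1−C(4,2)) = 495/32 ≈ 15.46875.
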